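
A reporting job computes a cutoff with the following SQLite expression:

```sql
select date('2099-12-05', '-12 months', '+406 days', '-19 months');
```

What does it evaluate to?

Adding -12 months to 2099-12-05 gives 2098-12-05.
Applying '+406 days' to 2098-12-05: counting 406 days forward gives 2100-01-15.
Adding -19 months to 2100-01-15 gives 2098-06-15.

2098-06-15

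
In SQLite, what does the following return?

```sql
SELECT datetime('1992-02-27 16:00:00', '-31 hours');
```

1992-02-26 09:00:00

-31 hours from 1992-02-27 16:00:00 is 1992-02-26 09:00:00 (crosses midnight).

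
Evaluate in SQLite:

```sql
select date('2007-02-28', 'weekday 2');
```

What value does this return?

`weekday 2` advances to the next Tuesday; 2007-02-28 is a Wednesday, so it moves forward to 2007-03-06.

2007-03-06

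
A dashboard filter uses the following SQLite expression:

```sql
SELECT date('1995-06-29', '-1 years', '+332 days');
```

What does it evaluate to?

Adding -1 year to 1995-06-29 gives 1994-06-29.
Applying '+332 days' to 1994-06-29: counting 332 days forward gives 1995-05-27.

1995-05-27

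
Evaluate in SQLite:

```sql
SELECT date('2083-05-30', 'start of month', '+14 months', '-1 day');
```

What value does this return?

2084-06-30

`start of month` rewinds 2083-05-30 to 2083-05-01.
Adding +14 months to 2083-05-01 gives 2084-07-01.
Going back 1 day from 2084-07-01 reaches 2084-06-30 (last day of June, 30 days).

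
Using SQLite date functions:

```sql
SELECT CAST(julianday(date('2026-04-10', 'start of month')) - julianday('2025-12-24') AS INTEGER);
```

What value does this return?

98

`start of month` rewinds 2026-04-10 to 2026-04-01.
7 days remain in December 2025 after the 24th (31 − 24).
January 2026: 31 days.
February 2026: 28 days.
March 2026: 31 days.
Then 1 day into April 2026.
Total: 7 + 31 + 28 + 31 + 1 = 98.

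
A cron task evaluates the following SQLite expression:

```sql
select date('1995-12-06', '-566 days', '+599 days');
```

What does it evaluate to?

1996-01-08

Applying '-566 days' to 1995-12-06: counting 566 days back gives 1994-05-19.
Applying '+599 days' to 1994-05-19: counting 599 days forward gives 1996-01-08.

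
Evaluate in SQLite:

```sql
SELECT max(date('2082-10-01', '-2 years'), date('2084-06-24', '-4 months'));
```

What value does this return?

date('2082-10-01', '-2 years') → 2080-10-01.
date('2084-06-24', '-4 months') → 2084-02-24.
Later of the two is 2084-02-24.

2084-02-24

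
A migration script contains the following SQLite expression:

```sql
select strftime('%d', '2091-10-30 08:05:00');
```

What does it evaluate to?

`%d` extracts the 2-digit day of month: 30.

30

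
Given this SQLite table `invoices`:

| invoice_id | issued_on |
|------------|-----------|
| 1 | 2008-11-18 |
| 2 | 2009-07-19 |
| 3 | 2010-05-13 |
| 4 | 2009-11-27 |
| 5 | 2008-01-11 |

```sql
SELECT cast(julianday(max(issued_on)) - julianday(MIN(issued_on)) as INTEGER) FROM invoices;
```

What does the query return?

853

MIN = 2008-01-11, MAX = 2010-05-13.
20 days remain in January 2008 after the 11th (31 − 11).
Full months from February 2008 through April 2010 contribute their day counts.
Then 13 days into May 2010.
Total: 20 + 29 + 31 + 30 + 31 + 30 + 31 + 31 + 30 + 31 + 30 + 31 + 31 + 28 + 31 + 30 + 31 + 30 + 31 + 31 + 30 + 31 + 30 + 31 + 31 + 28 + 31 + 30 + 13 = 853.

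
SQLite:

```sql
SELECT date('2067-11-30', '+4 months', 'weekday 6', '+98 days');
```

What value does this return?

Adding +4 months to 2067-11-30 gives 2068-03-30.
`weekday 6` advances to the next Saturday; 2068-03-30 is a Friday, so it moves forward to 2068-03-31.
Applying '+98 days' to 2068-03-31: counting 98 days forward gives 2068-07-07.

2068-07-07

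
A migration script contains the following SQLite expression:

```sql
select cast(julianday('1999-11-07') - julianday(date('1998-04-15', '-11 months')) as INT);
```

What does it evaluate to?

906

Adding -11 months to 1998-04-15 gives 1997-05-15.
16 days remain in May 1997 after the 15th (31 − 15).
Full months from June 1997 through October 1999 contribute their day counts.
Then 7 days into November 1999.
Total: 16 + 30 + 31 + 31 + 30 + 31 + 30 + 31 + 31 + 28 + 31 + 30 + 31 + 30 + 31 + 31 + 30 + 31 + 30 + 31 + 31 + 28 + 31 + 30 + 31 + 30 + 31 + 31 + 30 + 31 + 7 = 906.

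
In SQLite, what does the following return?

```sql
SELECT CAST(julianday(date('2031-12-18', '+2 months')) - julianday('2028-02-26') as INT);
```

Adding +2 months to 2031-12-18 gives 2032-02-18.
3 days remain in February 2028 after the 26th (29 − 26).
Full months from March 2028 through January 2032 contribute their day counts.
Then 18 days into February 2032.
Total: 3 + 31 + 30 + 31 + 30 + 31 + 31 + 30 + 31 + 30 + 31 + 31 + 28 + 31 + 30 + 31 + 30 + 31 + 31 + 30 + 31 + 30 + 31 + 31 + 28 + 31 + 30 + 31 + 30 + 31 + 31 + 30 + 31 + 30 + 31 + 31 + 28 + 31 + 30 + 31 + 30 + 31 + 31 + 30 + 31 + 30 + 31 + 31 + 18 = 1453.

1453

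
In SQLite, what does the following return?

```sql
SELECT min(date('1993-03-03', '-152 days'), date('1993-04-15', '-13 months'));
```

1992-03-15

date('1993-03-03', '-152 days') → 1992-10-02.
date('1993-04-15', '-13 months') → 1992-03-15.
Earlier of the two is 1992-03-15.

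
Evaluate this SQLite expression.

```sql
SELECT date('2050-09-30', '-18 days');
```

2050-09-12

Going back 18 days within September lands on 2050-09-12.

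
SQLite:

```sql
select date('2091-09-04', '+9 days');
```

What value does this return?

Advancing 9 more days within September lands on 2091-09-13.

2091-09-13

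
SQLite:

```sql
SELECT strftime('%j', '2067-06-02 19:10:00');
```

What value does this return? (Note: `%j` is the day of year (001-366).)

153

Day-of-year for 2067-06-02: days since 2067-01-01 inclusive = 153, zero-padded to 153.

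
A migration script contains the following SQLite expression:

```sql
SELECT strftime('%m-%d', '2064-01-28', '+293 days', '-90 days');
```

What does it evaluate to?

First apply '+293 days', '-90 days': 2064-01-28 → 2064-08-18.
`%m-%d` extracts the month-day: 08-18.

08-18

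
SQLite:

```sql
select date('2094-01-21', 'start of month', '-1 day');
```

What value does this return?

`start of month` rewinds 2094-01-21 to 2094-01-01.
Going back 1 day from 2094-01-01 reaches 2093-12-31 (last day of December, 31 days).

2093-12-31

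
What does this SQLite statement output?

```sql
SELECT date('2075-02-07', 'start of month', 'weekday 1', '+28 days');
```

2075-03-04

`start of month` rewinds 2075-02-07 to 2075-02-01.
`weekday 1` advances to the next Monday; 2075-02-01 is a Friday, so it moves forward to 2075-02-04.
February 2075 has 28 days; 24 remain after the 4th, so 25 days reach 2075-03-01.
Advancing 3 more days within March lands on 2075-03-04.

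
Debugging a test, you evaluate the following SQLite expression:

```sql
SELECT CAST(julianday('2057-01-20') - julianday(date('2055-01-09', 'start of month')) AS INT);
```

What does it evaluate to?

750

`start of month` rewinds 2055-01-09 to 2055-01-01.
30 days remain in January 2055 after the 1st (31 − 1).
Full months from February 2055 through December 2056 contribute their day counts.
Then 20 days into January 2057.
Total: 30 + 28 + 31 + 30 + 31 + 30 + 31 + 31 + 30 + 31 + 30 + 31 + 31 + 29 + 31 + 30 + 31 + 30 + 31 + 31 + 30 + 31 + 30 + 31 + 20 = 750.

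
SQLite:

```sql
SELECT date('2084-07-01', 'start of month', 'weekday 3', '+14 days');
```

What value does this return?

`start of month` rewinds 2084-07-01 to 2084-07-01.
`weekday 3` advances to the next Wednesday; 2084-07-01 is a Saturday, so it moves forward to 2084-07-05.
Advancing 14 more days within July lands on 2084-07-19.

2084-07-19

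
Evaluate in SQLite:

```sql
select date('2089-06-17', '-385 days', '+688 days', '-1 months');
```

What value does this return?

Applying '-385 days' to 2089-06-17: counting 385 days back gives 2088-05-28.
Applying '+688 days' to 2088-05-28: counting 688 days forward gives 2090-04-16.
Adding -1 month to 2090-04-16 gives 2090-03-16.

2090-03-16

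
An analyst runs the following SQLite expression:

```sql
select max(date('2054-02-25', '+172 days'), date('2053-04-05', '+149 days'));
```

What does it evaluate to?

date('2054-02-25', '+172 days') → 2054-08-16.
date('2053-04-05', '+149 days') → 2053-09-01.
Later of the two is 2054-08-16.

2054-08-16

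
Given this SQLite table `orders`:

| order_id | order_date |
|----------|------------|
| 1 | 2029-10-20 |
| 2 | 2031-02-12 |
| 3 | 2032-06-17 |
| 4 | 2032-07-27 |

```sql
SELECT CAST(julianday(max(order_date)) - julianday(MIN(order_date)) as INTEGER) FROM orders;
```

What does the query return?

MIN = 2029-10-20, MAX = 2032-07-27.
11 days remain in October 2029 after the 20th (31 − 20).
Full months from November 2029 through June 2032 contribute their day counts.
Then 27 days into July 2032.
Total: 11 + 30 + 31 + 31 + 28 + 31 + 30 + 31 + 30 + 31 + 31 + 30 + 31 + 30 + 31 + 31 + 28 + 31 + 30 + 31 + 30 + 31 + 31 + 30 + 31 + 30 + 31 + 31 + 29 + 31 + 30 + 31 + 30 + 27 = 1011.

1011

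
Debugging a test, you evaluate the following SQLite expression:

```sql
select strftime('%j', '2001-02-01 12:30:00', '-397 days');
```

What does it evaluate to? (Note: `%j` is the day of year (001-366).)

First apply '-397 days': 2001-02-01 12:30:00 → 2000-01-01 12:30:00.
Day-of-year for 2000-01-01: days since 2000-01-01 inclusive = 1, zero-padded to 001.

001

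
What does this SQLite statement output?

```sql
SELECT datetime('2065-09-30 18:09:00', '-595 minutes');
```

2065-09-30 08:14:00

595 minutes = 9h 55m; -595 minutes from 2065-09-30 18:09:00 is 2065-09-30 08:14:00.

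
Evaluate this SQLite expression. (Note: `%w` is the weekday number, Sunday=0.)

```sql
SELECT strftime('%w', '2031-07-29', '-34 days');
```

3

First apply '-34 days': 2031-07-29 → 2031-06-25.
2031-06-25 is a Wednesday; with Sunday=0 that is 3.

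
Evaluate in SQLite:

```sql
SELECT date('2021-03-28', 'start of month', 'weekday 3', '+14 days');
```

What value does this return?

2021-03-17

`start of month` rewinds 2021-03-28 to 2021-03-01.
`weekday 3` advances to the next Wednesday; 2021-03-01 is a Monday, so it moves forward to 2021-03-03.
Advancing 14 more days within March lands on 2021-03-17.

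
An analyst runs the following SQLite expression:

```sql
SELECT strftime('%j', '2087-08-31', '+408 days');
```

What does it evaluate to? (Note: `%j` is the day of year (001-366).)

First apply '+408 days': 2087-08-31 → 2088-10-12.
Day-of-year for 2088-10-12: days since 2088-01-01 inclusive = 286, zero-padded to 286.

286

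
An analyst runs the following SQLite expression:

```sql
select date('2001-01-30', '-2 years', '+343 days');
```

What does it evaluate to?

2000-01-08

Adding -2 years to 2001-01-30 gives 1999-01-30.
Applying '+343 days' to 1999-01-30: counting 343 days forward gives 2000-01-08.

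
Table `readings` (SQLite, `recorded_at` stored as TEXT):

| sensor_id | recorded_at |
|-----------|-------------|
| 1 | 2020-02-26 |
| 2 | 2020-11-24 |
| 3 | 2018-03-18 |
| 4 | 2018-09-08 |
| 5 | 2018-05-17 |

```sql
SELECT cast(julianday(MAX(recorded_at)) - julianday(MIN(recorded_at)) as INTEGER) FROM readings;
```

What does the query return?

982

MIN = 2018-03-18, MAX = 2020-11-24.
13 days remain in March 2018 after the 18th (31 − 18).
Full months from April 2018 through October 2020 contribute their day counts.
Then 24 days into November 2020.
Total: 13 + 30 + 31 + 30 + 31 + 31 + 30 + 31 + 30 + 31 + 31 + 28 + 31 + 30 + 31 + 30 + 31 + 31 + 30 + 31 + 30 + 31 + 31 + 29 + 31 + 30 + 31 + 30 + 31 + 31 + 30 + 31 + 24 = 982.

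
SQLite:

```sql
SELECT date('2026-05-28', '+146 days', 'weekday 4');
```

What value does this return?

2026-10-22

Applying '+146 days' to 2026-05-28: counting 146 days forward gives 2026-10-21.
`weekday 4` advances to the next Thursday; 2026-10-21 is a Wednesday, so it moves forward to 2026-10-22.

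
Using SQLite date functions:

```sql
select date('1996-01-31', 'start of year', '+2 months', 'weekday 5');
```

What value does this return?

1996-03-01

`start of year` rewinds 1996-01-31 to 1996-01-01.
Adding +2 months to 1996-01-01 gives 1996-03-01.
`weekday 5` advances to the next Friday; 1996-03-01 is already a Friday, so it stays at 1996-03-01.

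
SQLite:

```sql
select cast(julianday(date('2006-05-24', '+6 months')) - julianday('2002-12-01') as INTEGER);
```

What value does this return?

1454

Adding +6 months to 2006-05-24 gives 2006-11-24.
30 days remain in December 2002 after the 1st (31 − 1).
Full months from January 2003 through October 2006 contribute their day counts.
Then 24 days into November 2006.
Total: 30 + 31 + 28 + 31 + 30 + 31 + 30 + 31 + 31 + 30 + 31 + 30 + 31 + 31 + 29 + 31 + 30 + 31 + 30 + 31 + 31 + 30 + 31 + 30 + 31 + 31 + 28 + 31 + 30 + 31 + 30 + 31 + 31 + 30 + 31 + 30 + 31 + 31 + 28 + 31 + 30 + 31 + 30 + 31 + 31 + 30 + 31 + 24 = 1454.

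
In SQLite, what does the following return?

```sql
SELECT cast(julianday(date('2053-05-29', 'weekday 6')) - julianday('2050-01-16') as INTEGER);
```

`weekday 6` advances to the next Saturday; 2053-05-29 is a Thursday, so it moves forward to 2053-05-31.
15 days remain in January 2050 after the 16th (31 − 16).
Full months from February 2050 through April 2053 contribute their day counts.
Then 31 days into May 2053.
Total: 15 + 28 + 31 + 30 + 31 + 30 + 31 + 31 + 30 + 31 + 30 + 31 + 31 + 28 + 31 + 30 + 31 + 30 + 31 + 31 + 30 + 31 + 30 + 31 + 31 + 29 + 31 + 30 + 31 + 30 + 31 + 31 + 30 + 31 + 30 + 31 + 31 + 28 + 31 + 30 + 31 = 1231.

1231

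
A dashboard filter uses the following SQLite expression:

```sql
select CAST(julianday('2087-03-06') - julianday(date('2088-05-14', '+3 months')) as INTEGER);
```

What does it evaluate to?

Adding +3 months to 2088-05-14 gives 2088-08-14.
25 days remain in March 2087 after the 6th (31 − 6).
Full months from April 2087 through July 2088 contribute their day counts.
Then 14 days into August 2088.
Total: 25 + 30 + 31 + 30 + 31 + 31 + 30 + 31 + 30 + 31 + 31 + 29 + 31 + 30 + 31 + 30 + 31 + 14 = 527.
The subtraction is earlier − later, so the result is −527 → -527.

-527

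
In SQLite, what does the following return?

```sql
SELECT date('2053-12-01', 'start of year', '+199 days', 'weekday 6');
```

`start of year` rewinds 2053-12-01 to 2053-01-01.
Applying '+199 days' to 2053-01-01: counting 199 days forward gives 2053-07-19.
`weekday 6` advances to the next Saturday; 2053-07-19 is already a Saturday, so it stays at 2053-07-19.

2053-07-19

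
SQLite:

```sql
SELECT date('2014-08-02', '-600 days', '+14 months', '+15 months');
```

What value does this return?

Applying '-600 days' to 2014-08-02: counting 600 days back gives 2012-12-10.
Adding +14 months to 2012-12-10 gives 2014-02-10.
Adding +15 months to 2014-02-10 gives 2015-05-10.

2015-05-10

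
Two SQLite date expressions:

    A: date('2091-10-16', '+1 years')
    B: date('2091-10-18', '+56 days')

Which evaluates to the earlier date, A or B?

B

A = 2092-10-16.
B = 2091-12-13.
B is earlier.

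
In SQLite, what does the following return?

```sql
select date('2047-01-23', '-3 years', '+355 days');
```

Adding -3 years to 2047-01-23 gives 2044-01-23.
Applying '+355 days' to 2044-01-23: counting 355 days forward gives 2045-01-12.

2045-01-12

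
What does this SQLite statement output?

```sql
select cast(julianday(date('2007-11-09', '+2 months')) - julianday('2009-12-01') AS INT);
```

Adding +2 months to 2007-11-09 gives 2008-01-09.
22 days remain in January 2008 after the 9th (31 − 9).
Full months from February 2008 through November 2009 contribute their day counts.
Then 1 day into December 2009.
Total: 22 + 29 + 31 + 30 + 31 + 30 + 31 + 31 + 30 + 31 + 30 + 31 + 31 + 28 + 31 + 30 + 31 + 30 + 31 + 31 + 30 + 31 + 30 + 1 = 692.
The subtraction is earlier − later, so the result is −692 → -692.

-692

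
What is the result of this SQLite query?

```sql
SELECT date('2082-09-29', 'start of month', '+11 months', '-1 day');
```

2083-07-31

`start of month` rewinds 2082-09-29 to 2082-09-01.
Adding +11 months to 2082-09-01 gives 2083-08-01.
Going back 1 day from 2083-08-01 reaches 2083-07-31 (last day of July, 31 days).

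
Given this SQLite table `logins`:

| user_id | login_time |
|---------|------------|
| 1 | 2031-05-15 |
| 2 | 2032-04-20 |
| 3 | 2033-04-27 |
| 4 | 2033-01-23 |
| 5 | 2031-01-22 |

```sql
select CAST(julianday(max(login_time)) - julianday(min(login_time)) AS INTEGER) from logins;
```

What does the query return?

MIN = 2031-01-22, MAX = 2033-04-27.
9 days remain in January 2031 after the 22nd (31 − 22).
Full months from February 2031 through March 2033 contribute their day counts.
Then 27 days into April 2033.
Total: 9 + 28 + 31 + 30 + 31 + 30 + 31 + 31 + 30 + 31 + 30 + 31 + 31 + 29 + 31 + 30 + 31 + 30 + 31 + 31 + 30 + 31 + 30 + 31 + 31 + 28 + 31 + 27 = 826.

826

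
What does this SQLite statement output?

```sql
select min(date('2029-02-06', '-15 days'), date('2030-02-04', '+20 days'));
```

2029-01-22

date('2029-02-06', '-15 days') → 2029-01-22.
date('2030-02-04', '+20 days') → 2030-02-24.
Earlier of the two is 2029-01-22.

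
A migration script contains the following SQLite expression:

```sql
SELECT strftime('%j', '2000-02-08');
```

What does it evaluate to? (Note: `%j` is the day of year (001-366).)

039

Day-of-year for 2000-02-08: days since 2000-01-01 inclusive = 39, zero-padded to 039.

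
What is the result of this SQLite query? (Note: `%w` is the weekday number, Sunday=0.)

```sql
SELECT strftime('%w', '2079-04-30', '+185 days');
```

3

First apply '+185 days': 2079-04-30 → 2079-11-01.
2079-11-01 is a Wednesday; with Sunday=0 that is 3.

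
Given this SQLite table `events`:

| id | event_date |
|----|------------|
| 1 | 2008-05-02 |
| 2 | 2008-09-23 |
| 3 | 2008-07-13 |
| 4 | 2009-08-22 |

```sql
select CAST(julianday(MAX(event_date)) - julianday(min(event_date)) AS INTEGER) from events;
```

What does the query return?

MIN = 2008-05-02, MAX = 2009-08-22.
29 days remain in May 2008 after the 2nd (31 − 2).
Full months from June 2008 through July 2009 contribute their day counts.
Then 22 days into August 2009.
Total: 29 + 30 + 31 + 31 + 30 + 31 + 30 + 31 + 31 + 28 + 31 + 30 + 31 + 30 + 31 + 22 = 477.

477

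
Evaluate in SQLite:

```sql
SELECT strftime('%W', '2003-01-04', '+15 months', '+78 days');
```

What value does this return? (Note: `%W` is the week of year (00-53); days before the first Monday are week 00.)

First apply '+15 months', '+78 days': 2003-01-04 → 2004-06-21.
2004-06-21 is a Monday. SQLite's %W counts Mondays since the year started; the result is 25.

25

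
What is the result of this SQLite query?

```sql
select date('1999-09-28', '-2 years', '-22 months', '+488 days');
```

1997-03-30

Adding -2 years to 1999-09-28 gives 1997-09-28.
Adding -22 months to 1997-09-28 gives 1995-11-28.
Applying '+488 days' to 1995-11-28: counting 488 days forward gives 1997-03-30.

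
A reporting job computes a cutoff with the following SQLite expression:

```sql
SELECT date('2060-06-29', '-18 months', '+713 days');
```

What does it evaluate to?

2060-12-11

Adding -18 months to 2060-06-29 gives 2058-12-29.
Applying '+713 days' to 2058-12-29: counting 713 days forward gives 2060-12-11.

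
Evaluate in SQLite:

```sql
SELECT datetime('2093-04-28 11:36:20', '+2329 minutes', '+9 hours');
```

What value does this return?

2329 minutes = 38h 49m; +2329 minutes from 2093-04-28 11:36:20 is 2093-04-30 02:25:20 (crosses midnight).
+9 hours from 2093-04-30 02:25:20 is 2093-04-30 11:25:20.

2093-04-30 11:25:20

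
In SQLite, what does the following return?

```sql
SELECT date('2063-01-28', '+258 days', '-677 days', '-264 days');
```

2061-03-16

Applying '+258 days' to 2063-01-28: counting 258 days forward gives 2063-10-13.
Applying '-677 days' to 2063-10-13: counting 677 days back gives 2061-12-05.
Applying '-264 days' to 2061-12-05: counting 264 days back gives 2061-03-16.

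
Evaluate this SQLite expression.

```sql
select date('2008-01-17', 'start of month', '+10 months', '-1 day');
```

`start of month` rewinds 2008-01-17 to 2008-01-01.
Adding +10 months to 2008-01-01 gives 2008-11-01.
Going back 1 day from 2008-11-01 reaches 2008-10-31 (last day of October, 31 days).

2008-10-31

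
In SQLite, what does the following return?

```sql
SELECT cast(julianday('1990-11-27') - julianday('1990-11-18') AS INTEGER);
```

9

Both dates are in November 1990: 27 − 18 = 9.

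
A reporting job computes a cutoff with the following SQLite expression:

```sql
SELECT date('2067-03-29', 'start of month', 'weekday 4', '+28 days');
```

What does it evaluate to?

`start of month` rewinds 2067-03-29 to 2067-03-01.
`weekday 4` advances to the next Thursday; 2067-03-01 is a Tuesday, so it moves forward to 2067-03-03.
Advancing 28 more days within March lands on 2067-03-31.

2067-03-31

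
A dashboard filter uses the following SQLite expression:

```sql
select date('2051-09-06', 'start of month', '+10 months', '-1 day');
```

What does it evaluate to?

2052-06-30

`start of month` rewinds 2051-09-06 to 2051-09-01.
Adding +10 months to 2051-09-01 gives 2052-07-01.
Going back 1 day from 2052-07-01 reaches 2052-06-30 (last day of June, 30 days).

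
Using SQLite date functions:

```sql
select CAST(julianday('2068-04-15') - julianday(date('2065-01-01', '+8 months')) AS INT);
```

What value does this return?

Adding +8 months to 2065-01-01 gives 2065-09-01.
29 days remain in September 2065 after the 1st (30 − 1).
Full months from October 2065 through March 2068 contribute their day counts.
Then 15 days into April 2068.
Total: 29 + 31 + 30 + 31 + 31 + 28 + 31 + 30 + 31 + 30 + 31 + 31 + 30 + 31 + 30 + 31 + 31 + 28 + 31 + 30 + 31 + 30 + 31 + 31 + 30 + 31 + 30 + 31 + 31 + 29 + 31 + 15 = 957.

957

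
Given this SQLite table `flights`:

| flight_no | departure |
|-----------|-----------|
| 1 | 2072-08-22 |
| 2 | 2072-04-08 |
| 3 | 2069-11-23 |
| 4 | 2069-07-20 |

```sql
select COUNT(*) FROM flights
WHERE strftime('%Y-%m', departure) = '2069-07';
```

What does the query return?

Rows with year-month 2069-07: 2069-07-20 → 1.

1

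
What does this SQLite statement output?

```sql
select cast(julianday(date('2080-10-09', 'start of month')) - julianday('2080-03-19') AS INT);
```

196

`start of month` rewinds 2080-10-09 to 2080-10-01.
12 days remain in March 2080 after the 19th (31 − 19).
Full months from April 2080 through September 2080 contribute their day counts.
Then 1 day into October 2080.
Total: 12 + 30 + 31 + 30 + 31 + 31 + 30 + 1 = 196.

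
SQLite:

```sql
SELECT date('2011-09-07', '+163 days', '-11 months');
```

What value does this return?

Applying '+163 days' to 2011-09-07: counting 163 days forward gives 2012-02-17.
Adding -11 months to 2012-02-17 gives 2011-03-17.

2011-03-17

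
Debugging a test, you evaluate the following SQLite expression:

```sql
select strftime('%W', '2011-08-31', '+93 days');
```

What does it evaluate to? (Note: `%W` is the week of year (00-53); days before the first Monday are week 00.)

48

First apply '+93 days': 2011-08-31 → 2011-12-02.
2011-12-02 is a Friday. SQLite's %W counts Mondays since the year started; the result is 48.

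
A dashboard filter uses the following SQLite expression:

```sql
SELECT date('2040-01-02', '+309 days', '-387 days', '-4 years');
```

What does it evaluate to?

2035-10-16

Applying '+309 days' to 2040-01-02: counting 309 days forward gives 2040-11-06.
Applying '-387 days' to 2040-11-06: counting 387 days back gives 2039-10-16.
Adding -4 years to 2039-10-16 gives 2035-10-16.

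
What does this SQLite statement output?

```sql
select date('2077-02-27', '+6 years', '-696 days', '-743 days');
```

Adding +6 years to 2077-02-27 gives 2083-02-27.
Applying '-696 days' to 2083-02-27: counting 696 days back gives 2081-04-02.
Applying '-743 days' to 2081-04-02: counting 743 days back gives 2079-03-21.

2079-03-21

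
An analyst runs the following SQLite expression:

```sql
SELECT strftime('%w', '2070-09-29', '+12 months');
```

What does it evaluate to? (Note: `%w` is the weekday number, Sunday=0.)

2

First apply '+12 months': 2070-09-29 → 2071-09-29.
2071-09-29 is a Tuesday; with Sunday=0 that is 2.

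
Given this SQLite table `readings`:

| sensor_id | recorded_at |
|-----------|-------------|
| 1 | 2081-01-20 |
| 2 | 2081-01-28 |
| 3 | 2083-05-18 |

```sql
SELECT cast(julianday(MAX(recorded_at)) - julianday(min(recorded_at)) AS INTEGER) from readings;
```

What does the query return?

MIN = 2081-01-20, MAX = 2083-05-18.
11 days remain in January 2081 after the 20th (31 − 20).
Full months from February 2081 through April 2083 contribute their day counts.
Then 18 days into May 2083.
Total: 11 + 28 + 31 + 30 + 31 + 30 + 31 + 31 + 30 + 31 + 30 + 31 + 31 + 28 + 31 + 30 + 31 + 30 + 31 + 31 + 30 + 31 + 30 + 31 + 31 + 28 + 31 + 30 + 18 = 848.

848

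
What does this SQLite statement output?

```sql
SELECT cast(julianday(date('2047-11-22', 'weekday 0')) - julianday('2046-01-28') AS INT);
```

`weekday 0` advances to the next Sunday; 2047-11-22 is a Friday, so it moves forward to 2047-11-24.
3 days remain in January 2046 after the 28th (31 − 28).
Full months from February 2046 through October 2047 contribute their day counts.
Then 24 days into November 2047.
Total: 3 + 28 + 31 + 30 + 31 + 30 + 31 + 31 + 30 + 31 + 30 + 31 + 31 + 28 + 31 + 30 + 31 + 30 + 31 + 31 + 30 + 31 + 24 = 665.

665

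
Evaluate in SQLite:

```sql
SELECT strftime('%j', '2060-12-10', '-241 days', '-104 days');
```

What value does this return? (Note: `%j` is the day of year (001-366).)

365

First apply '-241 days', '-104 days': 2060-12-10 → 2059-12-31.
Day-of-year for 2059-12-31: days since 2059-01-01 inclusive = 365, zero-padded to 365.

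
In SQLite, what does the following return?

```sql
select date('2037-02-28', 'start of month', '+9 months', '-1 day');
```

`start of month` rewinds 2037-02-28 to 2037-02-01.
Adding +9 months to 2037-02-01 gives 2037-11-01.
Going back 1 day from 2037-11-01 reaches 2037-10-31 (last day of October, 31 days).

2037-10-31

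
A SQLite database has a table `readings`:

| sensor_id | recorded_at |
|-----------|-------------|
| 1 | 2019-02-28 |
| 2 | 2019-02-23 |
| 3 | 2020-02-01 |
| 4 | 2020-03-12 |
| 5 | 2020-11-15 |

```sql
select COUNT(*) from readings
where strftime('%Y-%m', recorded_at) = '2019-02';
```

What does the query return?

Rows with year-month 2019-02: 2019-02-28, 2019-02-23 → 2.

2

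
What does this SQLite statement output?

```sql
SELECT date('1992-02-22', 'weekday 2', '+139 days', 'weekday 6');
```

`weekday 2` advances to the next Tuesday; 1992-02-22 is a Saturday, so it moves forward to 1992-02-25.
Applying '+139 days' to 1992-02-25: counting 139 days forward gives 1992-07-13.
`weekday 6` advances to the next Saturday; 1992-07-13 is a Monday, so it moves forward to 1992-07-18.

1992-07-18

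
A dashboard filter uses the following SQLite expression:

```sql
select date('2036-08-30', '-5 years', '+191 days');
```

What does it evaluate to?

Adding -5 years to 2036-08-30 gives 2031-08-30.
Applying '+191 days' to 2031-08-30: counting 191 days forward gives 2032-03-08.

2032-03-08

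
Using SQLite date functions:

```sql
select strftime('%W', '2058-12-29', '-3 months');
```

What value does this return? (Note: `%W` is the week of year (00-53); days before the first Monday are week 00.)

First apply '-3 months': 2058-12-29 → 2058-09-29.
2058-09-29 is a Sunday. SQLite's %W counts Mondays since the year started; the result is 38.

38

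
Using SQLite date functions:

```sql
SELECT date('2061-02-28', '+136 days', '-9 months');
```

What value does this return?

2060-10-14

Applying '+136 days' to 2061-02-28: counting 136 days forward gives 2061-07-14.
Adding -9 months to 2061-07-14 gives 2060-10-14.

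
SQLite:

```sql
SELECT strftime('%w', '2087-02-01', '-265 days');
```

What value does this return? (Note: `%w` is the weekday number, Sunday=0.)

First apply '-265 days': 2087-02-01 → 2086-05-12.
2086-05-12 is a Sunday; with Sunday=0 that is 0.

0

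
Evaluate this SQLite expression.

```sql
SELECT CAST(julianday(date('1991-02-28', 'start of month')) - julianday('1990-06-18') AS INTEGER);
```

228

`start of month` rewinds 1991-02-28 to 1991-02-01.
12 days remain in June 1990 after the 18th (30 − 18).
Full months from July 1990 through January 1991 contribute their day counts.
Then 1 day into February 1991.
Total: 12 + 31 + 31 + 30 + 31 + 30 + 31 + 31 + 1 = 228.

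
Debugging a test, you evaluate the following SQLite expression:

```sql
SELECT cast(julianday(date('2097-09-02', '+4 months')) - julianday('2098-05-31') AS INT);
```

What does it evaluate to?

-149

Adding +4 months to 2097-09-02 gives 2098-01-02.
29 days remain in January 2098 after the 2nd (31 − 2).
February 2098: 28 days.
March 2098: 31 days.
April 2098: 30 days.
Then 31 days into May 2098.
Total: 29 + 28 + 31 + 30 + 31 = 149.
The subtraction is earlier − later, so the result is −149 → -149.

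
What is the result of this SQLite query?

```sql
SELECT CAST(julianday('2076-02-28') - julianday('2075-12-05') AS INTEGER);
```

85

26 days remain in December 2075 after the 5th (31 − 5).
January 2076: 31 days.
Then 28 days into February 2076.
Total: 26 + 31 + 28 = 85.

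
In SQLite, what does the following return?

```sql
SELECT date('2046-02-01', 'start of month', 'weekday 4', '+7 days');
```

2046-02-08

`start of month` rewinds 2046-02-01 to 2046-02-01.
`weekday 4` advances to the next Thursday; 2046-02-01 is already a Thursday, so it stays at 2046-02-01.
Advancing 7 more days within February lands on 2046-02-08.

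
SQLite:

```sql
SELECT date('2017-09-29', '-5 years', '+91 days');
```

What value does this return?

Adding -5 years to 2017-09-29 gives 2012-09-29.
Applying '+91 days' to 2012-09-29: counting 91 days forward gives 2012-12-29.

2012-12-29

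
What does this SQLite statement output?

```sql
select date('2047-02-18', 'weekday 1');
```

`weekday 1` advances to the next Monday; 2047-02-18 is already a Monday, so it stays at 2047-02-18.

2047-02-18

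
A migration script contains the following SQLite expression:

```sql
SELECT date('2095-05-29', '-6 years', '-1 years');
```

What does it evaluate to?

Adding -6 years to 2095-05-29 gives 2089-05-29.
Adding -1 year to 2089-05-29 gives 2088-05-29.

2088-05-29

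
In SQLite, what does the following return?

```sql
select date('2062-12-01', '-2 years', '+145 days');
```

2061-04-25

Adding -2 years to 2062-12-01 gives 2060-12-01.
Applying '+145 days' to 2060-12-01: counting 145 days forward gives 2061-04-25.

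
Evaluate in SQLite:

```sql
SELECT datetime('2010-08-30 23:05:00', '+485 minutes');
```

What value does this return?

485 minutes = 8h 5m; +485 minutes from 2010-08-30 23:05:00 is 2010-08-31 07:10:00 (crosses midnight).

2010-08-31 07:10:00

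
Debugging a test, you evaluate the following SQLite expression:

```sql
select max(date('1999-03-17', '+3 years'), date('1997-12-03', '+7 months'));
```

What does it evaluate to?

2002-03-17

date('1999-03-17', '+3 years') → 2002-03-17.
date('1997-12-03', '+7 months') → 1998-07-03.
Later of the two is 2002-03-17.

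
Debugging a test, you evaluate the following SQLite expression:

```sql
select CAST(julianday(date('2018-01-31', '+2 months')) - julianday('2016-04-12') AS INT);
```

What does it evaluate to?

Adding +2 months to 2018-01-31 gives 2018-03-31.
18 days remain in April 2016 after the 12th (30 − 12).
Full months from May 2016 through February 2018 contribute their day counts.
Then 31 days into March 2018.
Total: 18 + 31 + 30 + 31 + 31 + 30 + 31 + 30 + 31 + 31 + 28 + 31 + 30 + 31 + 30 + 31 + 31 + 30 + 31 + 30 + 31 + 31 + 28 + 31 = 718.

718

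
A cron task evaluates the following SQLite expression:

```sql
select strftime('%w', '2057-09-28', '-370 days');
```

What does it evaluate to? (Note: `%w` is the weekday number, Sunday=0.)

6

First apply '-370 days': 2057-09-28 → 2056-09-23.
2056-09-23 is a Saturday; with Sunday=0 that is 6.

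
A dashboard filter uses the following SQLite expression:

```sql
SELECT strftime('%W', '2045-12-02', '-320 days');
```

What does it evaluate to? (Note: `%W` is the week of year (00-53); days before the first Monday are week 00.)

First apply '-320 days': 2045-12-02 → 2045-01-16.
2045-01-16 is a Monday. SQLite's %W counts Mondays since the year started; the result is 03.

03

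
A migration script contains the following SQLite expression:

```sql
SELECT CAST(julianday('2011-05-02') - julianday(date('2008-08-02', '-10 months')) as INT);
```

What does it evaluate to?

1308

Adding -10 months to 2008-08-02 gives 2007-10-02.
29 days remain in October 2007 after the 2nd (31 − 2).
Full months from November 2007 through April 2011 contribute their day counts.
Then 2 days into May 2011.
Total: 29 + 30 + 31 + 31 + 29 + 31 + 30 + 31 + 30 + 31 + 31 + 30 + 31 + 30 + 31 + 31 + 28 + 31 + 30 + 31 + 30 + 31 + 31 + 30 + 31 + 30 + 31 + 31 + 28 + 31 + 30 + 31 + 30 + 31 + 31 + 30 + 31 + 30 + 31 + 31 + 28 + 31 + 30 + 2 = 1308.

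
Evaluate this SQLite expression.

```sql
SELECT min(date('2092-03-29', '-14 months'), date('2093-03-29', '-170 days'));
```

2091-01-29

date('2092-03-29', '-14 months') → 2091-01-29.
date('2093-03-29', '-170 days') → 2092-10-10.
Earlier of the two is 2091-01-29.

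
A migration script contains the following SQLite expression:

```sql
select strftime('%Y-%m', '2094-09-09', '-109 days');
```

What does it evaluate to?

2094-05

First apply '-109 days': 2094-09-09 → 2094-05-23.
`%Y-%m` extracts the year-month: 2094-05.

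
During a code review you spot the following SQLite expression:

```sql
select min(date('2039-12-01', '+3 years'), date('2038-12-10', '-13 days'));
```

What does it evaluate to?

2038-11-27

date('2039-12-01', '+3 years') → 2042-12-01.
date('2038-12-10', '-13 days') → 2038-11-27.
Earlier of the two is 2038-11-27.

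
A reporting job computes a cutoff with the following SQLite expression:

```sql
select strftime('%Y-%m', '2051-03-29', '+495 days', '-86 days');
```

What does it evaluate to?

2052-05

First apply '+495 days', '-86 days': 2051-03-29 → 2052-05-11.
`%Y-%m` extracts the year-month: 2052-05.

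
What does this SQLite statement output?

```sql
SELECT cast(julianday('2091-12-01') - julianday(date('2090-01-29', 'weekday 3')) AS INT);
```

668

`weekday 3` advances to the next Wednesday; 2090-01-29 is a Sunday, so it moves forward to 2090-02-01.
27 days remain in February 2090 after the 1st (28 − 1).
Full months from March 2090 through November 2091 contribute their day counts.
Then 1 day into December 2091.
Total: 27 + 31 + 30 + 31 + 30 + 31 + 31 + 30 + 31 + 30 + 31 + 31 + 28 + 31 + 30 + 31 + 30 + 31 + 31 + 30 + 31 + 30 + 1 = 668.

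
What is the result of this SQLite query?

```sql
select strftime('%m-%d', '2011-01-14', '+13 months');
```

02-14

First apply '+13 months': 2011-01-14 → 2012-02-14.
`%m-%d` extracts the month-day: 02-14.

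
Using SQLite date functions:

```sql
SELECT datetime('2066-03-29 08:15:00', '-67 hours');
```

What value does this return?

2066-03-26 13:15:00

-67 hours from 2066-03-29 08:15:00 is 2066-03-26 13:15:00 (crosses midnight).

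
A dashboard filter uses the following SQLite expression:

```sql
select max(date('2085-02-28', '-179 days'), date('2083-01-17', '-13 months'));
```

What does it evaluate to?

date('2085-02-28', '-179 days') → 2084-09-02.
date('2083-01-17', '-13 months') → 2081-12-17.
Later of the two is 2084-09-02.

2084-09-02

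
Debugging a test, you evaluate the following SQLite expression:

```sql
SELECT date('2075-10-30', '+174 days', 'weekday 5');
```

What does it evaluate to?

Applying '+174 days' to 2075-10-30: counting 174 days forward gives 2076-04-21.
`weekday 5` advances to the next Friday; 2076-04-21 is a Tuesday, so it moves forward to 2076-04-24.

2076-04-24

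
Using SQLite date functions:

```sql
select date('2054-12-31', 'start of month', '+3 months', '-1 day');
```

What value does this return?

2055-02-28

`start of month` rewinds 2054-12-31 to 2054-12-01.
Adding +3 months to 2054-12-01 gives 2055-03-01.
Going back 1 day from 2055-03-01 reaches 2055-02-28 (last day of February, 28 days).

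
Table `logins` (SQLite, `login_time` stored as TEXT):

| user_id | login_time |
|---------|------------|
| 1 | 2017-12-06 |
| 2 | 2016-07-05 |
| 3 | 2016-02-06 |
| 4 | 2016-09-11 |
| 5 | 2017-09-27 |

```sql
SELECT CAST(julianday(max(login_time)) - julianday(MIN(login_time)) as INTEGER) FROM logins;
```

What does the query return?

MIN = 2016-02-06, MAX = 2017-12-06.
23 days remain in February 2016 after the 6th (29 − 6).
Full months from March 2016 through November 2017 contribute their day counts.
Then 6 days into December 2017.
Total: 23 + 31 + 30 + 31 + 30 + 31 + 31 + 30 + 31 + 30 + 31 + 31 + 28 + 31 + 30 + 31 + 30 + 31 + 31 + 30 + 31 + 30 + 6 = 669.

669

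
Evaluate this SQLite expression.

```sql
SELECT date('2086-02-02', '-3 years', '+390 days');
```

2084-02-27

Adding -3 years to 2086-02-02 gives 2083-02-02.
Applying '+390 days' to 2083-02-02: counting 390 days forward gives 2084-02-27.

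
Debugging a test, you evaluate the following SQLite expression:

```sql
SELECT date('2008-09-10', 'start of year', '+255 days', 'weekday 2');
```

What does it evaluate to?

`start of year` rewinds 2008-09-10 to 2008-01-01.
Applying '+255 days' to 2008-01-01: counting 255 days forward gives 2008-09-12.
`weekday 2` advances to the next Tuesday; 2008-09-12 is a Friday, so it moves forward to 2008-09-16.

2008-09-16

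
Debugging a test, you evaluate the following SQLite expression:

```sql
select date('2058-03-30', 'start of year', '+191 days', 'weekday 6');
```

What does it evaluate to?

`start of year` rewinds 2058-03-30 to 2058-01-01.
Applying '+191 days' to 2058-01-01: counting 191 days forward gives 2058-07-11.
`weekday 6` advances to the next Saturday; 2058-07-11 is a Thursday, so it moves forward to 2058-07-13.

2058-07-13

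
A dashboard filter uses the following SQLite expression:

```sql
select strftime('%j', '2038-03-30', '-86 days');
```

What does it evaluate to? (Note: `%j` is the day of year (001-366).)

First apply '-86 days': 2038-03-30 → 2038-01-03.
Day-of-year for 2038-01-03: days since 2038-01-01 inclusive = 3, zero-padded to 003.

003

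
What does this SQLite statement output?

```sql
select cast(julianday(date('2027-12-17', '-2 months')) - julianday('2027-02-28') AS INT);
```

231

Adding -2 months to 2027-12-17 gives 2027-10-17.
0 days remain in February 2027 after the 28th (28 − 28).
Full months from March 2027 through September 2027 contribute their day counts.
Then 17 days into October 2027.
Total: 0 + 31 + 30 + 31 + 30 + 31 + 31 + 30 + 17 = 231.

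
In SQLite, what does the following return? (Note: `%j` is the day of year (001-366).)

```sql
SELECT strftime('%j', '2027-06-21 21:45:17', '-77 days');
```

095

First apply '-77 days': 2027-06-21 21:45:17 → 2027-04-05 21:45:17.
Day-of-year for 2027-04-05: days since 2027-01-01 inclusive = 95, zero-padded to 095.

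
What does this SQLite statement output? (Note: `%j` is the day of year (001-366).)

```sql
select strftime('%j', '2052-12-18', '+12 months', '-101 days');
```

First apply '+12 months', '-101 days': 2052-12-18 → 2053-09-08.
Day-of-year for 2053-09-08: days since 2053-01-01 inclusive = 251, zero-padded to 251.

251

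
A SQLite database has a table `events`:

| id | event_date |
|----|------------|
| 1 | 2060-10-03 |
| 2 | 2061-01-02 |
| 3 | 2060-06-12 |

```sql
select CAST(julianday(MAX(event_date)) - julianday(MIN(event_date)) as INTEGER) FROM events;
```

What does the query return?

204

MIN = 2060-06-12, MAX = 2061-01-02.
18 days remain in June 2060 after the 12th (30 − 12).
Full months from July 2060 through December 2060 contribute their day counts.
Then 2 days into January 2061.
Total: 18 + 31 + 31 + 30 + 31 + 30 + 31 + 2 = 204.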